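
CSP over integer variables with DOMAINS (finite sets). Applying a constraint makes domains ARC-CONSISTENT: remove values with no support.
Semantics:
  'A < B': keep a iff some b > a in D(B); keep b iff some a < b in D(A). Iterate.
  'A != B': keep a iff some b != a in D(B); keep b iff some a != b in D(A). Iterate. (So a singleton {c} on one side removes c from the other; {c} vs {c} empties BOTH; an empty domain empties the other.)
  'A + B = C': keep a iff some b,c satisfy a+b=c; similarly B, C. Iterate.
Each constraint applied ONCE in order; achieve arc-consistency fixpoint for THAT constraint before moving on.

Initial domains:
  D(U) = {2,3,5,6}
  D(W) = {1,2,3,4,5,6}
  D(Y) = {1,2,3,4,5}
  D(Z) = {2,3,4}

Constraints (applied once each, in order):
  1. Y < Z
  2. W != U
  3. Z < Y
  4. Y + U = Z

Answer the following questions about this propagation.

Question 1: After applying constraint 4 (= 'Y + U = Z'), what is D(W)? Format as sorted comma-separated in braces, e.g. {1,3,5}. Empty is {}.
Constraint 1 (Y < Z) on D(Y)={1,2,3,4,5} D(Z)={2,3,4}: Y {1,2,3,4,5}->{1,2,3}
Constraint 2 (W != U) on D(W)={1,2,3,4,5,6} D(U)={2,3,5,6}: no change
Constraint 3 (Z < Y) on D(Z)={2,3,4} D(Y)={1,2,3}: Z {2,3,4}->{2}; Y {1,2,3}->{3}
Constraint 4 (Y + U = Z) on D(Y)={3} D(U)={2,3,5,6} D(Z)={2}: Y {3}->{}; U {2,3,5,6}->{}; Z {2}->{}
So after constraint 4: D(W) = {1,2,3,4,5,6}

Answer: {1,2,3,4,5,6}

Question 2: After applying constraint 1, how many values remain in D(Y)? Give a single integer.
Answer: 3

Derivation:
Constraint 1 (Y < Z) on D(Y)={1,2,3,4,5} D(Z)={2,3,4}: Y {1,2,3,4,5}->{1,2,3}
So after constraint 1: D(Y)={1,2,3}, size = 3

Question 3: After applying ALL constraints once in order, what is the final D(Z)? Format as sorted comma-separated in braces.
Constraint 1 (Y < Z) on D(Y)={1,2,3,4,5} D(Z)={2,3,4}: Y {1,2,3,4,5}->{1,2,3}
Constraint 2 (W != U) on D(W)={1,2,3,4,5,6} D(U)={2,3,5,6}: no change
Constraint 3 (Z < Y) on D(Z)={2,3,4} D(Y)={1,2,3}: Z {2,3,4}->{2}; Y {1,2,3}->{3}
Constraint 4 (Y + U = Z) on D(Y)={3} D(U)={2,3,5,6} D(Z)={2}: Y {3}->{}; U {2,3,5,6}->{}; Z {2}->{}
So after all 4 constraints: D(Z) = {}

Answer: {}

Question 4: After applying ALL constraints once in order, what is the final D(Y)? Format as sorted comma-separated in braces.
Constraint 1 (Y < Z) on D(Y)={1,2,3,4,5} D(Z)={2,3,4}: Y {1,2,3,4,5}->{1,2,3}
Constraint 2 (W != U) on D(W)={1,2,3,4,5,6} D(U)={2,3,5,6}: no change
Constraint 3 (Z < Y) on D(Z)={2,3,4} D(Y)={1,2,3}: Z {2,3,4}->{2}; Y {1,2,3}->{3}
Constraint 4 (Y + U = Z) on D(Y)={3} D(U)={2,3,5,6} D(Z)={2}: Y {3}->{}; U {2,3,5,6}->{}; Z {2}->{}
So after all 4 constraints: D(Y) = {}

Answer: {}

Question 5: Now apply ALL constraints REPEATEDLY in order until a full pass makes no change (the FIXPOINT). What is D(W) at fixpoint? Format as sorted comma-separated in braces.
pass 0 (initial): D(W)={1,2,3,4,5,6}
pass 1: U {2,3,5,6}->{}; Y {1,2,3,4,5}->{}; Z {2,3,4}->{}
pass 2: W {1,2,3,4,5,6}->{}
pass 3: no change
Fixpoint after 3 passes: D(W) = {}

Answer: {}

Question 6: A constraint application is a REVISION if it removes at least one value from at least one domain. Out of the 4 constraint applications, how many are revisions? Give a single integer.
Answer: 3

Derivation:
Constraint 1 (Y < Z) on D(Y)={1,2,3,4,5} D(Z)={2,3,4}: Y {1,2,3,4,5}->{1,2,3} => REVISION
Constraint 2 (W != U) on D(W)={1,2,3,4,5,6} D(U)={2,3,5,6}: no change => not a revision
Constraint 3 (Z < Y) on D(Z)={2,3,4} D(Y)={1,2,3}: Z {2,3,4}->{2}; Y {1,2,3}->{3} => REVISION
Constraint 4 (Y + U = Z) on D(Y)={3} D(U)={2,3,5,6} D(Z)={2}: Y {3}->{}; U {2,3,5,6}->{}; Z {2}->{} => REVISION
Total revisions = 3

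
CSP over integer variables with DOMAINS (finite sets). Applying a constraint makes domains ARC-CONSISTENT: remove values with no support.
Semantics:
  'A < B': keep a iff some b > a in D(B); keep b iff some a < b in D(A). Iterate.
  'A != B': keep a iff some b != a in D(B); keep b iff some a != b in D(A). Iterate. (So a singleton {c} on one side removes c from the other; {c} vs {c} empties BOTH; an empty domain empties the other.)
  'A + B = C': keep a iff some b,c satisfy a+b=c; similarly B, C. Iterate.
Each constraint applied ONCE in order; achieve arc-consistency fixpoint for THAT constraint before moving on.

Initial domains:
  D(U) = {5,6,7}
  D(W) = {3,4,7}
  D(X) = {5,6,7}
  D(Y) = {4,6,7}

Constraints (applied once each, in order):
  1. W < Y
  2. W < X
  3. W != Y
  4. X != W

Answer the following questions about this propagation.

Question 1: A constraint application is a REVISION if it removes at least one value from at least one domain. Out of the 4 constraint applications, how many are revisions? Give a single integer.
Answer: 1

Derivation:
Constraint 1 (W < Y) on D(W)={3,4,7} D(Y)={4,6,7}: W {3,4,7}->{3,4} => REVISION
Constraint 2 (W < X) on D(W)={3,4} D(X)={5,6,7}: no change => not a revision
Constraint 3 (W != Y) on D(W)={3,4} D(Y)={4,6,7}: no change => not a revision
Constraint 4 (X != W) on D(X)={5,6,7} D(W)={3,4}: no change => not a revision
Total revisions = 1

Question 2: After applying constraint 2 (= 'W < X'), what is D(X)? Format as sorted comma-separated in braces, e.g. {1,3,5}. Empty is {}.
Constraint 1 (W < Y) on D(W)={3,4,7} D(Y)={4,6,7}: W {3,4,7}->{3,4}
Constraint 2 (W < X) on D(W)={3,4} D(X)={5,6,7}: no change
So after constraint 2: D(X) = {5,6,7}

Answer: {5,6,7}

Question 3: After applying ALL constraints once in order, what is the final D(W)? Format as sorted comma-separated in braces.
Constraint 1 (W < Y) on D(W)={3,4,7} D(Y)={4,6,7}: W {3,4,7}->{3,4}
Constraint 2 (W < X) on D(W)={3,4} D(X)={5,6,7}: no change
Constraint 3 (W != Y) on D(W)={3,4} D(Y)={4,6,7}: no change
Constraint 4 (X != W) on D(X)={5,6,7} D(W)={3,4}: no change
So after all 4 constraints: D(W) = {3,4}

Answer: {3,4}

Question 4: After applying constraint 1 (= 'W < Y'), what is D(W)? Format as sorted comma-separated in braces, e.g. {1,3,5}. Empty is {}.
Constraint 1 (W < Y) on D(W)={3,4,7} D(Y)={4,6,7}: W {3,4,7}->{3,4}
So after constraint 1: D(W) = {3,4}

Answer: {3,4}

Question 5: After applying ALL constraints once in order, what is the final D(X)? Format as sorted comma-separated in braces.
Answer: {5,6,7}

Derivation:
Constraint 1 (W < Y) on D(W)={3,4,7} D(Y)={4,6,7}: W {3,4,7}->{3,4}
Constraint 2 (W < X) on D(W)={3,4} D(X)={5,6,7}: no change
Constraint 3 (W != Y) on D(W)={3,4} D(Y)={4,6,7}: no change
Constraint 4 (X != W) on D(X)={5,6,7} D(W)={3,4}: no change
So after all 4 constraints: D(X) = {5,6,7}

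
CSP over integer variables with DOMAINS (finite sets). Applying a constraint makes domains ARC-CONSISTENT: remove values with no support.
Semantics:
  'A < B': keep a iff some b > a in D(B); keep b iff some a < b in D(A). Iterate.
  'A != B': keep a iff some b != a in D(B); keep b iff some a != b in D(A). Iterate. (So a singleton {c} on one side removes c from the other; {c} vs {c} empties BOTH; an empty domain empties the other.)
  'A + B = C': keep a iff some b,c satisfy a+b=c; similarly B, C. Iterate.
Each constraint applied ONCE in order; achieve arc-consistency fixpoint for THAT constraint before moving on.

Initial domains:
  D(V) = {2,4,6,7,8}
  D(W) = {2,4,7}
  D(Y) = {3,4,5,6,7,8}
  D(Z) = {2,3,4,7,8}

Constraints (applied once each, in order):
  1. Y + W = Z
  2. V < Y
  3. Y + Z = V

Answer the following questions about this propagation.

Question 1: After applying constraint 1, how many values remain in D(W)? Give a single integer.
Answer: 2

Derivation:
Constraint 1 (Y + W = Z) on D(Y)={3,4,5,6,7,8} D(W)={2,4,7} D(Z)={2,3,4,7,8}: Y {3,4,5,6,7,8}->{3,4,5,6}; W {2,4,7}->{2,4}; Z {2,3,4,7,8}->{7,8}
So after constraint 1: D(W)={2,4}, size = 2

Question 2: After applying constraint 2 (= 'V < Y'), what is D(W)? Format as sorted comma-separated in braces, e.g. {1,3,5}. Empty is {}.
Constraint 1 (Y + W = Z) on D(Y)={3,4,5,6,7,8} D(W)={2,4,7} D(Z)={2,3,4,7,8}: Y {3,4,5,6,7,8}->{3,4,5,6}; W {2,4,7}->{2,4}; Z {2,3,4,7,8}->{7,8}
Constraint 2 (V < Y) on D(V)={2,4,6,7,8} D(Y)={3,4,5,6}: V {2,4,6,7,8}->{2,4}
So after constraint 2: D(W) = {2,4}

Answer: {2,4}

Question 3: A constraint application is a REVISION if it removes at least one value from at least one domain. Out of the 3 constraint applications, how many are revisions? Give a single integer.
Answer: 3

Derivation:
Constraint 1 (Y + W = Z) on D(Y)={3,4,5,6,7,8} D(W)={2,4,7} D(Z)={2,3,4,7,8}: Y {3,4,5,6,7,8}->{3,4,5,6}; W {2,4,7}->{2,4}; Z {2,3,4,7,8}->{7,8} => REVISION
Constraint 2 (V < Y) on D(V)={2,4,6,7,8} D(Y)={3,4,5,6}: V {2,4,6,7,8}->{2,4} => REVISION
Constraint 3 (Y + Z = V) on D(Y)={3,4,5,6} D(Z)={7,8} D(V)={2,4}: Y {3,4,5,6}->{}; Z {7,8}->{}; V {2,4}->{} => REVISION
Total revisions = 3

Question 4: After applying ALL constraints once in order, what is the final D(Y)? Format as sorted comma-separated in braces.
Answer: {}

Derivation:
Constraint 1 (Y + W = Z) on D(Y)={3,4,5,6,7,8} D(W)={2,4,7} D(Z)={2,3,4,7,8}: Y {3,4,5,6,7,8}->{3,4,5,6}; W {2,4,7}->{2,4}; Z {2,3,4,7,8}->{7,8}
Constraint 2 (V < Y) on D(V)={2,4,6,7,8} D(Y)={3,4,5,6}: V {2,4,6,7,8}->{2,4}
Constraint 3 (Y + Z = V) on D(Y)={3,4,5,6} D(Z)={7,8} D(V)={2,4}: Y {3,4,5,6}->{}; Z {7,8}->{}; V {2,4}->{}
So after all 3 constraints: D(Y) = {}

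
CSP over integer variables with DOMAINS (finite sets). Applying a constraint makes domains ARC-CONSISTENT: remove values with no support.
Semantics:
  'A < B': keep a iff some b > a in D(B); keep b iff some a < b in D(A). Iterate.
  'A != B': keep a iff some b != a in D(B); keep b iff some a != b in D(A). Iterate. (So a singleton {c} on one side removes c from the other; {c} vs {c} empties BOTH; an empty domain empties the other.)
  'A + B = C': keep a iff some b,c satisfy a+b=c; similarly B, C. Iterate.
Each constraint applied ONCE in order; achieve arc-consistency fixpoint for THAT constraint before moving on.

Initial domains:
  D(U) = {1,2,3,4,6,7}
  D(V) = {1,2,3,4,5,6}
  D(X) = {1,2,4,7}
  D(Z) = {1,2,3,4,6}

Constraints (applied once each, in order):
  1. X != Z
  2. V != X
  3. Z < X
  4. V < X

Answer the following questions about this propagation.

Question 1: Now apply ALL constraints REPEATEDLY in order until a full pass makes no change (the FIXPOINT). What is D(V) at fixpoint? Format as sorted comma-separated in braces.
pass 0 (initial): D(V)={1,2,3,4,5,6}
pass 1: X {1,2,4,7}->{2,4,7}
pass 2: no change
Fixpoint after 2 passes: D(V) = {1,2,3,4,5,6}

Answer: {1,2,3,4,5,6}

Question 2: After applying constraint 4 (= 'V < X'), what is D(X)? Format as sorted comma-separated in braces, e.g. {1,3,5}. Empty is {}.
Constraint 1 (X != Z) on D(X)={1,2,4,7} D(Z)={1,2,3,4,6}: no change
Constraint 2 (V != X) on D(V)={1,2,3,4,5,6} D(X)={1,2,4,7}: no change
Constraint 3 (Z < X) on D(Z)={1,2,3,4,6} D(X)={1,2,4,7}: X {1,2,4,7}->{2,4,7}
Constraint 4 (V < X) on D(V)={1,2,3,4,5,6} D(X)={2,4,7}: no change
So after constraint 4: D(X) = {2,4,7}

Answer: {2,4,7}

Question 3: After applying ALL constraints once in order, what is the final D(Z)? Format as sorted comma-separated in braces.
Constraint 1 (X != Z) on D(X)={1,2,4,7} D(Z)={1,2,3,4,6}: no change
Constraint 2 (V != X) on D(V)={1,2,3,4,5,6} D(X)={1,2,4,7}: no change
Constraint 3 (Z < X) on D(Z)={1,2,3,4,6} D(X)={1,2,4,7}: X {1,2,4,7}->{2,4,7}
Constraint 4 (V < X) on D(V)={1,2,3,4,5,6} D(X)={2,4,7}: no change
So after all 4 constraints: D(Z) = {1,2,3,4,6}

Answer: {1,2,3,4,6}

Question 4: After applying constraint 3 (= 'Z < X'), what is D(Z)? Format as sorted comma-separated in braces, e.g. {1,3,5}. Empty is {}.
Answer: {1,2,3,4,6}

Derivation:
Constraint 1 (X != Z) on D(X)={1,2,4,7} D(Z)={1,2,3,4,6}: no change
Constraint 2 (V != X) on D(V)={1,2,3,4,5,6} D(X)={1,2,4,7}: no change
Constraint 3 (Z < X) on D(Z)={1,2,3,4,6} D(X)={1,2,4,7}: X {1,2,4,7}->{2,4,7}
So after constraint 3: D(Z) = {1,2,3,4,6}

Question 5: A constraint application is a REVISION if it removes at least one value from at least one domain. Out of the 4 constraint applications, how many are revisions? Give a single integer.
Answer: 1

Derivation:
Constraint 1 (X != Z) on D(X)={1,2,4,7} D(Z)={1,2,3,4,6}: no change => not a revision
Constraint 2 (V != X) on D(V)={1,2,3,4,5,6} D(X)={1,2,4,7}: no change => not a revision
Constraint 3 (Z < X) on D(Z)={1,2,3,4,6} D(X)={1,2,4,7}: X {1,2,4,7}->{2,4,7} => REVISION
Constraint 4 (V < X) on D(V)={1,2,3,4,5,6} D(X)={2,4,7}: no change => not a revision
Total revisions = 1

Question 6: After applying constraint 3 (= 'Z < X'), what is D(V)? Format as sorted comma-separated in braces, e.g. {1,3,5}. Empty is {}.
Answer: {1,2,3,4,5,6}

Derivation:
Constraint 1 (X != Z) on D(X)={1,2,4,7} D(Z)={1,2,3,4,6}: no change
Constraint 2 (V != X) on D(V)={1,2,3,4,5,6} D(X)={1,2,4,7}: no change
Constraint 3 (Z < X) on D(Z)={1,2,3,4,6} D(X)={1,2,4,7}: X {1,2,4,7}->{2,4,7}
So after constraint 3: D(V) = {1,2,3,4,5,6}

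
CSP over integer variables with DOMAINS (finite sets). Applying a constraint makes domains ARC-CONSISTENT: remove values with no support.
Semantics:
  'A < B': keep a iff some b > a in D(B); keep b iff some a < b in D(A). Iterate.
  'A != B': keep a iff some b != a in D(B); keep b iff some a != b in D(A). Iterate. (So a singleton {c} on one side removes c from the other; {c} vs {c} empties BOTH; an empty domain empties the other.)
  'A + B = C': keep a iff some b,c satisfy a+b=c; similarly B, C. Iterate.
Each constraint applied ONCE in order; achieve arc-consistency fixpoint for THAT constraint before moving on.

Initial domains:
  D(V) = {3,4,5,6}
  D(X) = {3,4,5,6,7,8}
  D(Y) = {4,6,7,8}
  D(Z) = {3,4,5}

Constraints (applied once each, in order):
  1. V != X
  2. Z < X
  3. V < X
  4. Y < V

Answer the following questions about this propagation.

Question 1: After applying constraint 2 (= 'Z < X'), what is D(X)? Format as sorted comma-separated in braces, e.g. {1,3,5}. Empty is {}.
Constraint 1 (V != X) on D(V)={3,4,5,6} D(X)={3,4,5,6,7,8}: no change
Constraint 2 (Z < X) on D(Z)={3,4,5} D(X)={3,4,5,6,7,8}: X {3,4,5,6,7,8}->{4,5,6,7,8}
So after constraint 2: D(X) = {4,5,6,7,8}

Answer: {4,5,6,7,8}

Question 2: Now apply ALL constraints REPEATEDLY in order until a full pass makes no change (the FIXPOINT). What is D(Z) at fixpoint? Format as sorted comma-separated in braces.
pass 0 (initial): D(Z)={3,4,5}
pass 1: V {3,4,5,6}->{5,6}; X {3,4,5,6,7,8}->{4,5,6,7,8}; Y {4,6,7,8}->{4}
pass 2: X {4,5,6,7,8}->{6,7,8}
pass 3: no change
Fixpoint after 3 passes: D(Z) = {3,4,5}

Answer: {3,4,5}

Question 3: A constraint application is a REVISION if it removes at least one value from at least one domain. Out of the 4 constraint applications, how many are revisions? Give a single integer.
Constraint 1 (V != X) on D(V)={3,4,5,6} D(X)={3,4,5,6,7,8}: no change => not a revision
Constraint 2 (Z < X) on D(Z)={3,4,5} D(X)={3,4,5,6,7,8}: X {3,4,5,6,7,8}->{4,5,6,7,8} => REVISION
Constraint 3 (V < X) on D(V)={3,4,5,6} D(X)={4,5,6,7,8}: no change => not a revision
Constraint 4 (Y < V) on D(Y)={4,6,7,8} D(V)={3,4,5,6}: Y {4,6,7,8}->{4}; V {3,4,5,6}->{5,6} => REVISION
Total revisions = 2

Answer: 2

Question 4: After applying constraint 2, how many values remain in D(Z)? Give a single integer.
Constraint 1 (V != X) on D(V)={3,4,5,6} D(X)={3,4,5,6,7,8}: no change
Constraint 2 (Z < X) on D(Z)={3,4,5} D(X)={3,4,5,6,7,8}: X {3,4,5,6,7,8}->{4,5,6,7,8}
So after constraint 2: D(Z)={3,4,5}, size = 3

Answer: 3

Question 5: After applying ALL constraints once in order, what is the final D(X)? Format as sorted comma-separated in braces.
Constraint 1 (V != X) on D(V)={3,4,5,6} D(X)={3,4,5,6,7,8}: no change
Constraint 2 (Z < X) on D(Z)={3,4,5} D(X)={3,4,5,6,7,8}: X {3,4,5,6,7,8}->{4,5,6,7,8}
Constraint 3 (V < X) on D(V)={3,4,5,6} D(X)={4,5,6,7,8}: no change
Constraint 4 (Y < V) on D(Y)={4,6,7,8} D(V)={3,4,5,6}: Y {4,6,7,8}->{4}; V {3,4,5,6}->{5,6}
So after all 4 constraints: D(X) = {4,5,6,7,8}

Answer: {4,5,6,7,8}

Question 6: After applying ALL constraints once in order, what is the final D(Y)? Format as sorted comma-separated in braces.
Constraint 1 (V != X) on D(V)={3,4,5,6} D(X)={3,4,5,6,7,8}: no change
Constraint 2 (Z < X) on D(Z)={3,4,5} D(X)={3,4,5,6,7,8}: X {3,4,5,6,7,8}->{4,5,6,7,8}
Constraint 3 (V < X) on D(V)={3,4,5,6} D(X)={4,5,6,7,8}: no change
Constraint 4 (Y < V) on D(Y)={4,6,7,8} D(V)={3,4,5,6}: Y {4,6,7,8}->{4}; V {3,4,5,6}->{5,6}
So after all 4 constraints: D(Y) = {4}

Answer: {4}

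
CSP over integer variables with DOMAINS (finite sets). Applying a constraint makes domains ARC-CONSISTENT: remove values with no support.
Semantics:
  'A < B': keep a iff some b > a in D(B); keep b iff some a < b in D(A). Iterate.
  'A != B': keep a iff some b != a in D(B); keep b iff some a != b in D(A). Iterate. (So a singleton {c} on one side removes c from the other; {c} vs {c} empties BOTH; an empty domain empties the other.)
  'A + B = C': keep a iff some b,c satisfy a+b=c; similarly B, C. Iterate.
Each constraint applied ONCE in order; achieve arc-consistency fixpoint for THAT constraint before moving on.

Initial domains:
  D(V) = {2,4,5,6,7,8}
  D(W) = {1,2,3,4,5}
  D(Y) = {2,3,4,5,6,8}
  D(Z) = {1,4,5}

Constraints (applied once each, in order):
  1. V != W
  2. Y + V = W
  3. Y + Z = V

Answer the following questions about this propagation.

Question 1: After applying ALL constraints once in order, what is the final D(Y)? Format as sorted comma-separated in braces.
Constraint 1 (V != W) on D(V)={2,4,5,6,7,8} D(W)={1,2,3,4,5}: no change
Constraint 2 (Y + V = W) on D(Y)={2,3,4,5,6,8} D(V)={2,4,5,6,7,8} D(W)={1,2,3,4,5}: Y {2,3,4,5,6,8}->{2,3}; V {2,4,5,6,7,8}->{2}; W {1,2,3,4,5}->{4,5}
Constraint 3 (Y + Z = V) on D(Y)={2,3} D(Z)={1,4,5} D(V)={2}: Y {2,3}->{}; Z {1,4,5}->{}; V {2}->{}
So after all 3 constraints: D(Y) = {}

Answer: {}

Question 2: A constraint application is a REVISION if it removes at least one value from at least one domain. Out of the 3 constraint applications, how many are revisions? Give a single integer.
Answer: 2

Derivation:
Constraint 1 (V != W) on D(V)={2,4,5,6,7,8} D(W)={1,2,3,4,5}: no change => not a revision
Constraint 2 (Y + V = W) on D(Y)={2,3,4,5,6,8} D(V)={2,4,5,6,7,8} D(W)={1,2,3,4,5}: Y {2,3,4,5,6,8}->{2,3}; V {2,4,5,6,7,8}->{2}; W {1,2,3,4,5}->{4,5} => REVISION
Constraint 3 (Y + Z = V) on D(Y)={2,3} D(Z)={1,4,5} D(V)={2}: Y {2,3}->{}; Z {1,4,5}->{}; V {2}->{} => REVISION
Total revisions = 2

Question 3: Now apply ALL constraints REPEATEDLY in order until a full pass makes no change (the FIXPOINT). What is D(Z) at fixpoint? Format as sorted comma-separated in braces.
Answer: {}

Derivation:
pass 0 (initial): D(Z)={1,4,5}
pass 1: V {2,4,5,6,7,8}->{}; W {1,2,3,4,5}->{4,5}; Y {2,3,4,5,6,8}->{}; Z {1,4,5}->{}
pass 2: W {4,5}->{}
pass 3: no change
Fixpoint after 3 passes: D(Z) = {}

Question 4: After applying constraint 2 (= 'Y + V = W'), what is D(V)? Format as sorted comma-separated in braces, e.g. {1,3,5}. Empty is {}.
Answer: {2}

Derivation:
Constraint 1 (V != W) on D(V)={2,4,5,6,7,8} D(W)={1,2,3,4,5}: no change
Constraint 2 (Y + V = W) on D(Y)={2,3,4,5,6,8} D(V)={2,4,5,6,7,8} D(W)={1,2,3,4,5}: Y {2,3,4,5,6,8}->{2,3}; V {2,4,5,6,7,8}->{2}; W {1,2,3,4,5}->{4,5}
So after constraint 2: D(V) = {2}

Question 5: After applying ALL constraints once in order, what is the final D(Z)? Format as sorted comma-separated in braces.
Constraint 1 (V != W) on D(V)={2,4,5,6,7,8} D(W)={1,2,3,4,5}: no change
Constraint 2 (Y + V = W) on D(Y)={2,3,4,5,6,8} D(V)={2,4,5,6,7,8} D(W)={1,2,3,4,5}: Y {2,3,4,5,6,8}->{2,3}; V {2,4,5,6,7,8}->{2}; W {1,2,3,4,5}->{4,5}
Constraint 3 (Y + Z = V) on D(Y)={2,3} D(Z)={1,4,5} D(V)={2}: Y {2,3}->{}; Z {1,4,5}->{}; V {2}->{}
So after all 3 constraints: D(Z) = {}

Answer: {}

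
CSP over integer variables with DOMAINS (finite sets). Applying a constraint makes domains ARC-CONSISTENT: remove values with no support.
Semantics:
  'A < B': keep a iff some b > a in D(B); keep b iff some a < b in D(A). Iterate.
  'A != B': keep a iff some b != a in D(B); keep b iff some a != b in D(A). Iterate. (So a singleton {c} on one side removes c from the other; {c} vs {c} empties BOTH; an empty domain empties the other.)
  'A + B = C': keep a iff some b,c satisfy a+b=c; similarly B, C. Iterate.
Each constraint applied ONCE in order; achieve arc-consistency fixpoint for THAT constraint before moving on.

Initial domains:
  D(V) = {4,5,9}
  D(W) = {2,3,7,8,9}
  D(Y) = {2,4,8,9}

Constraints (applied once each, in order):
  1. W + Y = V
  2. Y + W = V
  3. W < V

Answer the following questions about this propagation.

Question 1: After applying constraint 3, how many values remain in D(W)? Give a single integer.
Constraint 1 (W + Y = V) on D(W)={2,3,7,8,9} D(Y)={2,4,8,9} D(V)={4,5,9}: W {2,3,7,8,9}->{2,3,7}; Y {2,4,8,9}->{2}
Constraint 2 (Y + W = V) on D(Y)={2} D(W)={2,3,7} D(V)={4,5,9}: no change
Constraint 3 (W < V) on D(W)={2,3,7} D(V)={4,5,9}: no change
So after constraint 3: D(W)={2,3,7}, size = 3

Answer: 3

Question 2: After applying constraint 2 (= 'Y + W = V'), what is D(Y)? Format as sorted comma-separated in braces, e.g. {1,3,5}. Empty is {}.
Answer: {2}

Derivation:
Constraint 1 (W + Y = V) on D(W)={2,3,7,8,9} D(Y)={2,4,8,9} D(V)={4,5,9}: W {2,3,7,8,9}->{2,3,7}; Y {2,4,8,9}->{2}
Constraint 2 (Y + W = V) on D(Y)={2} D(W)={2,3,7} D(V)={4,5,9}: no change
So after constraint 2: D(Y) = {2}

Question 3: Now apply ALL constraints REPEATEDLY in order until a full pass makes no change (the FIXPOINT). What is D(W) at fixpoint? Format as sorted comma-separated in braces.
Answer: {2,3,7}

Derivation:
pass 0 (initial): D(W)={2,3,7,8,9}
pass 1: W {2,3,7,8,9}->{2,3,7}; Y {2,4,8,9}->{2}
pass 2: no change
Fixpoint after 2 passes: D(W) = {2,3,7}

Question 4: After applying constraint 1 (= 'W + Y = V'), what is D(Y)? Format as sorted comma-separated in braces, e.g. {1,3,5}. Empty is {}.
Constraint 1 (W + Y = V) on D(W)={2,3,7,8,9} D(Y)={2,4,8,9} D(V)={4,5,9}: W {2,3,7,8,9}->{2,3,7}; Y {2,4,8,9}->{2}
So after constraint 1: D(Y) = {2}

Answer: {2}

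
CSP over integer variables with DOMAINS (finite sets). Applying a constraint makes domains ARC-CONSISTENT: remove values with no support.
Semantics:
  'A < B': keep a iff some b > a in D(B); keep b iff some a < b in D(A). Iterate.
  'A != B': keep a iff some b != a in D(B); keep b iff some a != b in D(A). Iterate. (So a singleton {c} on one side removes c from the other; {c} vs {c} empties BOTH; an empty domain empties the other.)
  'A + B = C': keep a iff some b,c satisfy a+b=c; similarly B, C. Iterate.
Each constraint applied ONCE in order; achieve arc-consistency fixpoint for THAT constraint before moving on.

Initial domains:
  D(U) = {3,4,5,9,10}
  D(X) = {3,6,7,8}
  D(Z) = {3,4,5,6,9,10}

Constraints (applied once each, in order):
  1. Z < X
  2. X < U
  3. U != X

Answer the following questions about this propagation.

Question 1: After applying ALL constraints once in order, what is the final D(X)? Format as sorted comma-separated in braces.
Constraint 1 (Z < X) on D(Z)={3,4,5,6,9,10} D(X)={3,6,7,8}: Z {3,4,5,6,9,10}->{3,4,5,6}; X {3,6,7,8}->{6,7,8}
Constraint 2 (X < U) on D(X)={6,7,8} D(U)={3,4,5,9,10}: U {3,4,5,9,10}->{9,10}
Constraint 3 (U != X) on D(U)={9,10} D(X)={6,7,8}: no change
So after all 3 constraints: D(X) = {6,7,8}

Answer: {6,7,8}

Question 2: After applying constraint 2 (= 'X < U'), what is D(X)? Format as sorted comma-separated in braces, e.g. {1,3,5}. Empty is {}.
Answer: {6,7,8}

Derivation:
Constraint 1 (Z < X) on D(Z)={3,4,5,6,9,10} D(X)={3,6,7,8}: Z {3,4,5,6,9,10}->{3,4,5,6}; X {3,6,7,8}->{6,7,8}
Constraint 2 (X < U) on D(X)={6,7,8} D(U)={3,4,5,9,10}: U {3,4,5,9,10}->{9,10}
So after constraint 2: D(X) = {6,7,8}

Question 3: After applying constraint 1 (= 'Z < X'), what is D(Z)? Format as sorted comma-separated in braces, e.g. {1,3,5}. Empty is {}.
Answer: {3,4,5,6}

Derivation:
Constraint 1 (Z < X) on D(Z)={3,4,5,6,9,10} D(X)={3,6,7,8}: Z {3,4,5,6,9,10}->{3,4,5,6}; X {3,6,7,8}->{6,7,8}
So after constraint 1: D(Z) = {3,4,5,6}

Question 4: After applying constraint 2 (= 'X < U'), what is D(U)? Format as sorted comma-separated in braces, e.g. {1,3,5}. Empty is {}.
Answer: {9,10}

Derivation:
Constraint 1 (Z < X) on D(Z)={3,4,5,6,9,10} D(X)={3,6,7,8}: Z {3,4,5,6,9,10}->{3,4,5,6}; X {3,6,7,8}->{6,7,8}
Constraint 2 (X < U) on D(X)={6,7,8} D(U)={3,4,5,9,10}: U {3,4,5,9,10}->{9,10}
So after constraint 2: D(U) = {9,10}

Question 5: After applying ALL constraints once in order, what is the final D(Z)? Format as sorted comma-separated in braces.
Answer: {3,4,5,6}

Derivation:
Constraint 1 (Z < X) on D(Z)={3,4,5,6,9,10} D(X)={3,6,7,8}: Z {3,4,5,6,9,10}->{3,4,5,6}; X {3,6,7,8}->{6,7,8}
Constraint 2 (X < U) on D(X)={6,7,8} D(U)={3,4,5,9,10}: U {3,4,5,9,10}->{9,10}
Constraint 3 (U != X) on D(U)={9,10} D(X)={6,7,8}: no change
So after all 3 constraints: D(Z) = {3,4,5,6}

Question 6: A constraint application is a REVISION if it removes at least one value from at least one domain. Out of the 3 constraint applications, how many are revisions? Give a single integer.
Answer: 2

Derivation:
Constraint 1 (Z < X) on D(Z)={3,4,5,6,9,10} D(X)={3,6,7,8}: Z {3,4,5,6,9,10}->{3,4,5,6}; X {3,6,7,8}->{6,7,8} => REVISION
Constraint 2 (X < U) on D(X)={6,7,8} D(U)={3,4,5,9,10}: U {3,4,5,9,10}->{9,10} => REVISION
Constraint 3 (U != X) on D(U)={9,10} D(X)={6,7,8}: no change => not a revision
Total revisions = 2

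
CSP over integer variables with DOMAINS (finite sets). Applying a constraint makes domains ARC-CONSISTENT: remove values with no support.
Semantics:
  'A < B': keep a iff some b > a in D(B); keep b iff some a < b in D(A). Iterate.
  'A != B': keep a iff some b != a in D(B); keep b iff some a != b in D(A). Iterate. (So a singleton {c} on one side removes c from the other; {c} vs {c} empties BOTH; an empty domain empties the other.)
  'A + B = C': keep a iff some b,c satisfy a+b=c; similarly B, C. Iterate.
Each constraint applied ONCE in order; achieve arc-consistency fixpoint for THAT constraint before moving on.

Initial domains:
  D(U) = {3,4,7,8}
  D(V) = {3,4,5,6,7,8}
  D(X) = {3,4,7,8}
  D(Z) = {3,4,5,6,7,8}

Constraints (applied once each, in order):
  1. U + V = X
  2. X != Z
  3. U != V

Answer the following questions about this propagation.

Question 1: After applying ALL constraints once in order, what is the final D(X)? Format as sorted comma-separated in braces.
Answer: {7,8}

Derivation:
Constraint 1 (U + V = X) on D(U)={3,4,7,8} D(V)={3,4,5,6,7,8} D(X)={3,4,7,8}: U {3,4,7,8}->{3,4}; V {3,4,5,6,7,8}->{3,4,5}; X {3,4,7,8}->{7,8}
Constraint 2 (X != Z) on D(X)={7,8} D(Z)={3,4,5,6,7,8}: no change
Constraint 3 (U != V) on D(U)={3,4} D(V)={3,4,5}: no change
So after all 3 constraints: D(X) = {7,8}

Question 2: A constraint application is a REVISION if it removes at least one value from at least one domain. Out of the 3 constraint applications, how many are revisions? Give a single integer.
Answer: 1

Derivation:
Constraint 1 (U + V = X) on D(U)={3,4,7,8} D(V)={3,4,5,6,7,8} D(X)={3,4,7,8}: U {3,4,7,8}->{3,4}; V {3,4,5,6,7,8}->{3,4,5}; X {3,4,7,8}->{7,8} => REVISION
Constraint 2 (X != Z) on D(X)={7,8} D(Z)={3,4,5,6,7,8}: no change => not a revision
Constraint 3 (U != V) on D(U)={3,4} D(V)={3,4,5}: no change => not a revision
Total revisions = 1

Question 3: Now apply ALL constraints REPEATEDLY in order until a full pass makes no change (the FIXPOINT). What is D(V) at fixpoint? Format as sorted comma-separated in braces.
Answer: {3,4,5}

Derivation:
pass 0 (initial): D(V)={3,4,5,6,7,8}
pass 1: U {3,4,7,8}->{3,4}; V {3,4,5,6,7,8}->{3,4,5}; X {3,4,7,8}->{7,8}
pass 2: no change
Fixpoint after 2 passes: D(V) = {3,4,5}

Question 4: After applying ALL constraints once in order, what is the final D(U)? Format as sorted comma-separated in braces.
Answer: {3,4}

Derivation:
Constraint 1 (U + V = X) on D(U)={3,4,7,8} D(V)={3,4,5,6,7,8} D(X)={3,4,7,8}: U {3,4,7,8}->{3,4}; V {3,4,5,6,7,8}->{3,4,5}; X {3,4,7,8}->{7,8}
Constraint 2 (X != Z) on D(X)={7,8} D(Z)={3,4,5,6,7,8}: no change
Constraint 3 (U != V) on D(U)={3,4} D(V)={3,4,5}: no change
So after all 3 constraints: D(U) = {3,4}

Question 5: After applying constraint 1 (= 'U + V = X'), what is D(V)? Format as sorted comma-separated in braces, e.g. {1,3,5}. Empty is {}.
Answer: {3,4,5}

Derivation:
Constraint 1 (U + V = X) on D(U)={3,4,7,8} D(V)={3,4,5,6,7,8} D(X)={3,4,7,8}: U {3,4,7,8}->{3,4}; V {3,4,5,6,7,8}->{3,4,5}; X {3,4,7,8}->{7,8}
So after constraint 1: D(V) = {3,4,5}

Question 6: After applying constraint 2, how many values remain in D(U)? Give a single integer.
Constraint 1 (U + V = X) on D(U)={3,4,7,8} D(V)={3,4,5,6,7,8} D(X)={3,4,7,8}: U {3,4,7,8}->{3,4}; V {3,4,5,6,7,8}->{3,4,5}; X {3,4,7,8}->{7,8}
Constraint 2 (X != Z) on D(X)={7,8} D(Z)={3,4,5,6,7,8}: no change
So after constraint 2: D(U)={3,4}, size = 2

Answer: 2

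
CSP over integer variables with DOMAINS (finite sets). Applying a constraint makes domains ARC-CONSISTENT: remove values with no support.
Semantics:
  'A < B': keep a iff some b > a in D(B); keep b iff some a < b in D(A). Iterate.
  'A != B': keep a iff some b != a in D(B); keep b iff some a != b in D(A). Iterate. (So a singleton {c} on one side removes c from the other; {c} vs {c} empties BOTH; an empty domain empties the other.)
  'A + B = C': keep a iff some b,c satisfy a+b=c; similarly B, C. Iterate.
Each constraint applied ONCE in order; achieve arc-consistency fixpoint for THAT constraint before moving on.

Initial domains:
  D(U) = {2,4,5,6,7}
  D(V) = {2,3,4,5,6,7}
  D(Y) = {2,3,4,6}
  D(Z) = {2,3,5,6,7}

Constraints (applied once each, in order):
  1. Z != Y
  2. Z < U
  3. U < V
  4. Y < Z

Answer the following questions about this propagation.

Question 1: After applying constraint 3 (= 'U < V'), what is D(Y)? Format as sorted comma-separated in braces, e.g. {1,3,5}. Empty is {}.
Answer: {2,3,4,6}

Derivation:
Constraint 1 (Z != Y) on D(Z)={2,3,5,6,7} D(Y)={2,3,4,6}: no change
Constraint 2 (Z < U) on D(Z)={2,3,5,6,7} D(U)={2,4,5,6,7}: Z {2,3,5,6,7}->{2,3,5,6}; U {2,4,5,6,7}->{4,5,6,7}
Constraint 3 (U < V) on D(U)={4,5,6,7} D(V)={2,3,4,5,6,7}: U {4,5,6,7}->{4,5,6}; V {2,3,4,5,6,7}->{5,6,7}
So after constraint 3: D(Y) = {2,3,4,6}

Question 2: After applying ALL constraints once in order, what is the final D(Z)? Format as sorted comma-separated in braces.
Answer: {3,5,6}

Derivation:
Constraint 1 (Z != Y) on D(Z)={2,3,5,6,7} D(Y)={2,3,4,6}: no change
Constraint 2 (Z < U) on D(Z)={2,3,5,6,7} D(U)={2,4,5,6,7}: Z {2,3,5,6,7}->{2,3,5,6}; U {2,4,5,6,7}->{4,5,6,7}
Constraint 3 (U < V) on D(U)={4,5,6,7} D(V)={2,3,4,5,6,7}: U {4,5,6,7}->{4,5,6}; V {2,3,4,5,6,7}->{5,6,7}
Constraint 4 (Y < Z) on D(Y)={2,3,4,6} D(Z)={2,3,5,6}: Y {2,3,4,6}->{2,3,4}; Z {2,3,5,6}->{3,5,6}
So after all 4 constraints: D(Z) = {3,5,6}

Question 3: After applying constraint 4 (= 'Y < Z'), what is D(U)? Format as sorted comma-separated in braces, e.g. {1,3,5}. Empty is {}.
Answer: {4,5,6}

Derivation:
Constraint 1 (Z != Y) on D(Z)={2,3,5,6,7} D(Y)={2,3,4,6}: no change
Constraint 2 (Z < U) on D(Z)={2,3,5,6,7} D(U)={2,4,5,6,7}: Z {2,3,5,6,7}->{2,3,5,6}; U {2,4,5,6,7}->{4,5,6,7}
Constraint 3 (U < V) on D(U)={4,5,6,7} D(V)={2,3,4,5,6,7}: U {4,5,6,7}->{4,5,6}; V {2,3,4,5,6,7}->{5,6,7}
Constraint 4 (Y < Z) on D(Y)={2,3,4,6} D(Z)={2,3,5,6}: Y {2,3,4,6}->{2,3,4}; Z {2,3,5,6}->{3,5,6}
So after constraint 4: D(U) = {4,5,6}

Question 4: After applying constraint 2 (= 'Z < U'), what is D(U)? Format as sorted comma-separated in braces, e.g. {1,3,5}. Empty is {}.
Constraint 1 (Z != Y) on D(Z)={2,3,5,6,7} D(Y)={2,3,4,6}: no change
Constraint 2 (Z < U) on D(Z)={2,3,5,6,7} D(U)={2,4,5,6,7}: Z {2,3,5,6,7}->{2,3,5,6}; U {2,4,5,6,7}->{4,5,6,7}
So after constraint 2: D(U) = {4,5,6,7}

Answer: {4,5,6,7}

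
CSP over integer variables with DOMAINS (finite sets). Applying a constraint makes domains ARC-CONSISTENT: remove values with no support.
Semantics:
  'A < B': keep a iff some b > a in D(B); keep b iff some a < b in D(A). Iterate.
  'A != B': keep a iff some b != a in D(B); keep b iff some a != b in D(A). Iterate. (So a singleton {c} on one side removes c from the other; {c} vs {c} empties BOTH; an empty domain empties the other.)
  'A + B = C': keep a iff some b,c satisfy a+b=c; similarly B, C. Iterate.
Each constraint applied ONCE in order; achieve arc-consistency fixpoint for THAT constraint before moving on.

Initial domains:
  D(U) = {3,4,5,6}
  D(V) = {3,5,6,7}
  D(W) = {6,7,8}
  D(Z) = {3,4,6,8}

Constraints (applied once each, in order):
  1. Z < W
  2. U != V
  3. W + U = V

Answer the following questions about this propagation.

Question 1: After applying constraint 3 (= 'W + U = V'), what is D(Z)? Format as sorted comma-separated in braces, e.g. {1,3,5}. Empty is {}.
Constraint 1 (Z < W) on D(Z)={3,4,6,8} D(W)={6,7,8}: Z {3,4,6,8}->{3,4,6}
Constraint 2 (U != V) on D(U)={3,4,5,6} D(V)={3,5,6,7}: no change
Constraint 3 (W + U = V) on D(W)={6,7,8} D(U)={3,4,5,6} D(V)={3,5,6,7}: W {6,7,8}->{}; U {3,4,5,6}->{}; V {3,5,6,7}->{}
So after constraint 3: D(Z) = {3,4,6}

Answer: {3,4,6}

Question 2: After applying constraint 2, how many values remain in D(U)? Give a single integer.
Constraint 1 (Z < W) on D(Z)={3,4,6,8} D(W)={6,7,8}: Z {3,4,6,8}->{3,4,6}
Constraint 2 (U != V) on D(U)={3,4,5,6} D(V)={3,5,6,7}: no change
So after constraint 2: D(U)={3,4,5,6}, size = 4

Answer: 4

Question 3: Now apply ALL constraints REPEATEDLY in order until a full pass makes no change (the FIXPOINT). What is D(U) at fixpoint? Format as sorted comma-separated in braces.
pass 0 (initial): D(U)={3,4,5,6}
pass 1: U {3,4,5,6}->{}; V {3,5,6,7}->{}; W {6,7,8}->{}; Z {3,4,6,8}->{3,4,6}
pass 2: Z {3,4,6}->{}
pass 3: no change
Fixpoint after 3 passes: D(U) = {}

Answer: {}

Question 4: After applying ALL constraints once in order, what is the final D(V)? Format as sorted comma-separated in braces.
Answer: {}

Derivation:
Constraint 1 (Z < W) on D(Z)={3,4,6,8} D(W)={6,7,8}: Z {3,4,6,8}->{3,4,6}
Constraint 2 (U != V) on D(U)={3,4,5,6} D(V)={3,5,6,7}: no change
Constraint 3 (W + U = V) on D(W)={6,7,8} D(U)={3,4,5,6} D(V)={3,5,6,7}: W {6,7,8}->{}; U {3,4,5,6}->{}; V {3,5,6,7}->{}
So after all 3 constraints: D(V) = {}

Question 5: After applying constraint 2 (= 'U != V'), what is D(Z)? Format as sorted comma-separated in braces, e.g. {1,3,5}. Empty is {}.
Answer: {3,4,6}

Derivation:
Constraint 1 (Z < W) on D(Z)={3,4,6,8} D(W)={6,7,8}: Z {3,4,6,8}->{3,4,6}
Constraint 2 (U != V) on D(U)={3,4,5,6} D(V)={3,5,6,7}: no change
So after constraint 2: D(Z) = {3,4,6}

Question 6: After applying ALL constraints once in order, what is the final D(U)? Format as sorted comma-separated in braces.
Constraint 1 (Z < W) on D(Z)={3,4,6,8} D(W)={6,7,8}: Z {3,4,6,8}->{3,4,6}
Constraint 2 (U != V) on D(U)={3,4,5,6} D(V)={3,5,6,7}: no change
Constraint 3 (W + U = V) on D(W)={6,7,8} D(U)={3,4,5,6} D(V)={3,5,6,7}: W {6,7,8}->{}; U {3,4,5,6}->{}; V {3,5,6,7}->{}
So after all 3 constraints: D(U) = {}

Answer: {}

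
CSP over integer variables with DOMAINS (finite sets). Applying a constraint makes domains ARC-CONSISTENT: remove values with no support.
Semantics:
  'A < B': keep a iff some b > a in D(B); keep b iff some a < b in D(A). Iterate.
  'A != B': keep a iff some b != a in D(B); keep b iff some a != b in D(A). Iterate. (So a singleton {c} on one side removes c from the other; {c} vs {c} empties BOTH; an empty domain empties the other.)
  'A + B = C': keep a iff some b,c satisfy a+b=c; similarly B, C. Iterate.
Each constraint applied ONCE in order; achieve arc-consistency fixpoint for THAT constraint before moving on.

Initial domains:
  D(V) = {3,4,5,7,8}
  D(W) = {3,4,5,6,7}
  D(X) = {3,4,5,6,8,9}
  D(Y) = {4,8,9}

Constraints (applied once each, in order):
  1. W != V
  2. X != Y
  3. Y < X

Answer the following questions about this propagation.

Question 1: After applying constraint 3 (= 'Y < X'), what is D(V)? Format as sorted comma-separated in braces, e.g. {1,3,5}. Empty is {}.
Constraint 1 (W != V) on D(W)={3,4,5,6,7} D(V)={3,4,5,7,8}: no change
Constraint 2 (X != Y) on D(X)={3,4,5,6,8,9} D(Y)={4,8,9}: no change
Constraint 3 (Y < X) on D(Y)={4,8,9} D(X)={3,4,5,6,8,9}: Y {4,8,9}->{4,8}; X {3,4,5,6,8,9}->{5,6,8,9}
So after constraint 3: D(V) = {3,4,5,7,8}

Answer: {3,4,5,7,8}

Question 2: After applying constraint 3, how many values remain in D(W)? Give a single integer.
Constraint 1 (W != V) on D(W)={3,4,5,6,7} D(V)={3,4,5,7,8}: no change
Constraint 2 (X != Y) on D(X)={3,4,5,6,8,9} D(Y)={4,8,9}: no change
Constraint 3 (Y < X) on D(Y)={4,8,9} D(X)={3,4,5,6,8,9}: Y {4,8,9}->{4,8}; X {3,4,5,6,8,9}->{5,6,8,9}
So after constraint 3: D(W)={3,4,5,6,7}, size = 5

Answer: 5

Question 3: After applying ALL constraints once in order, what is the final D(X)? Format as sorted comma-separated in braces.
Answer: {5,6,8,9}

Derivation:
Constraint 1 (W != V) on D(W)={3,4,5,6,7} D(V)={3,4,5,7,8}: no change
Constraint 2 (X != Y) on D(X)={3,4,5,6,8,9} D(Y)={4,8,9}: no change
Constraint 3 (Y < X) on D(Y)={4,8,9} D(X)={3,4,5,6,8,9}: Y {4,8,9}->{4,8}; X {3,4,5,6,8,9}->{5,6,8,9}
So after all 3 constraints: D(X) = {5,6,8,9}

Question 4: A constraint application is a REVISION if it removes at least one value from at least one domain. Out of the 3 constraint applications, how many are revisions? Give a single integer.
Constraint 1 (W != V) on D(W)={3,4,5,6,7} D(V)={3,4,5,7,8}: no change => not a revision
Constraint 2 (X != Y) on D(X)={3,4,5,6,8,9} D(Y)={4,8,9}: no change => not a revision
Constraint 3 (Y < X) on D(Y)={4,8,9} D(X)={3,4,5,6,8,9}: Y {4,8,9}->{4,8}; X {3,4,5,6,8,9}->{5,6,8,9} => REVISION
Total revisions = 1

Answer: 1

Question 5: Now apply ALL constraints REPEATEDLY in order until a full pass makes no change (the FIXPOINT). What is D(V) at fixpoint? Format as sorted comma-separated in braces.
Answer: {3,4,5,7,8}

Derivation:
pass 0 (initial): D(V)={3,4,5,7,8}
pass 1: X {3,4,5,6,8,9}->{5,6,8,9}; Y {4,8,9}->{4,8}
pass 2: no change
Fixpoint after 2 passes: D(V) = {3,4,5,7,8}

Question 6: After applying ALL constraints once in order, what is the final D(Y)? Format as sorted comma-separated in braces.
Constraint 1 (W != V) on D(W)={3,4,5,6,7} D(V)={3,4,5,7,8}: no change
Constraint 2 (X != Y) on D(X)={3,4,5,6,8,9} D(Y)={4,8,9}: no change
Constraint 3 (Y < X) on D(Y)={4,8,9} D(X)={3,4,5,6,8,9}: Y {4,8,9}->{4,8}; X {3,4,5,6,8,9}->{5,6,8,9}
So after all 3 constraints: D(Y) = {4,8}

Answer: {4,8}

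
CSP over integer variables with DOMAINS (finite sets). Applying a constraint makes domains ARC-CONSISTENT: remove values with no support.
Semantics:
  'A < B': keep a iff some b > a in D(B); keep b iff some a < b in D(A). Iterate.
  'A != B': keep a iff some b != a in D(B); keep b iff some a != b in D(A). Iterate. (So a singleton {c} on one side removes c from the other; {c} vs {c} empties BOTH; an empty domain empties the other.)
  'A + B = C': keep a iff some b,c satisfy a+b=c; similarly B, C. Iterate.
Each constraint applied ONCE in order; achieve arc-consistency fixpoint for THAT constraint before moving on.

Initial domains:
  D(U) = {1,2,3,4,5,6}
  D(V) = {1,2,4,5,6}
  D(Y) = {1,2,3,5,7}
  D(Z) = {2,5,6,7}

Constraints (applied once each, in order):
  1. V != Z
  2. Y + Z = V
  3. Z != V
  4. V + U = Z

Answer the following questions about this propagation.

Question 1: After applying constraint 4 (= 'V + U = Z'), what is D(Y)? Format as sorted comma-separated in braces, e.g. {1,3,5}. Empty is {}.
Answer: {1,2,3}

Derivation:
Constraint 1 (V != Z) on D(V)={1,2,4,5,6} D(Z)={2,5,6,7}: no change
Constraint 2 (Y + Z = V) on D(Y)={1,2,3,5,7} D(Z)={2,5,6,7} D(V)={1,2,4,5,6}: Y {1,2,3,5,7}->{1,2,3}; Z {2,5,6,7}->{2,5}; V {1,2,4,5,6}->{4,5,6}
Constraint 3 (Z != V) on D(Z)={2,5} D(V)={4,5,6}: no change
Constraint 4 (V + U = Z) on D(V)={4,5,6} D(U)={1,2,3,4,5,6} D(Z)={2,5}: V {4,5,6}->{4}; U {1,2,3,4,5,6}->{1}; Z {2,5}->{5}
So after constraint 4: D(Y) = {1,2,3}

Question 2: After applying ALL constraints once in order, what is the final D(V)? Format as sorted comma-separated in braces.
Answer: {4}

Derivation:
Constraint 1 (V != Z) on D(V)={1,2,4,5,6} D(Z)={2,5,6,7}: no change
Constraint 2 (Y + Z = V) on D(Y)={1,2,3,5,7} D(Z)={2,5,6,7} D(V)={1,2,4,5,6}: Y {1,2,3,5,7}->{1,2,3}; Z {2,5,6,7}->{2,5}; V {1,2,4,5,6}->{4,5,6}
Constraint 3 (Z != V) on D(Z)={2,5} D(V)={4,5,6}: no change
Constraint 4 (V + U = Z) on D(V)={4,5,6} D(U)={1,2,3,4,5,6} D(Z)={2,5}: V {4,5,6}->{4}; U {1,2,3,4,5,6}->{1}; Z {2,5}->{5}
So after all 4 constraints: D(V) = {4}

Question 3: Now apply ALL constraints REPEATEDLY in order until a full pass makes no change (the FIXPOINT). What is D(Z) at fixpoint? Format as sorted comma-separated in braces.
Answer: {}

Derivation:
pass 0 (initial): D(Z)={2,5,6,7}
pass 1: U {1,2,3,4,5,6}->{1}; V {1,2,4,5,6}->{4}; Y {1,2,3,5,7}->{1,2,3}; Z {2,5,6,7}->{5}
pass 2: U {1}->{}; V {4}->{}; Y {1,2,3}->{}; Z {5}->{}
pass 3: no change
Fixpoint after 3 passes: D(Z) = {}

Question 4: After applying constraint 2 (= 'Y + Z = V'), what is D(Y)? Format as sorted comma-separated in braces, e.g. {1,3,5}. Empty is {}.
Constraint 1 (V != Z) on D(V)={1,2,4,5,6} D(Z)={2,5,6,7}: no change
Constraint 2 (Y + Z = V) on D(Y)={1,2,3,5,7} D(Z)={2,5,6,7} D(V)={1,2,4,5,6}: Y {1,2,3,5,7}->{1,2,3}; Z {2,5,6,7}->{2,5}; V {1,2,4,5,6}->{4,5,6}
So after constraint 2: D(Y) = {1,2,3}

Answer: {1,2,3}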